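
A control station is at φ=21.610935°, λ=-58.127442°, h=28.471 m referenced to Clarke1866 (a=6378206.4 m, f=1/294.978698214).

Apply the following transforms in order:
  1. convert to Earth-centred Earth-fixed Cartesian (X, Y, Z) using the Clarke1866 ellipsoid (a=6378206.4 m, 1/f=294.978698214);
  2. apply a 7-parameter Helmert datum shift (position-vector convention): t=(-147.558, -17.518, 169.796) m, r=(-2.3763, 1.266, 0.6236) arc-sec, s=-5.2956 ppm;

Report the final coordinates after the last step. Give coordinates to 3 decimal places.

start: φ=21.610935°, λ=-58.127442°, h=28.471 m
→ ECEF (a=6378206.400, f=1/294.978698214): X=3132605.1915, Y=-5038117.7581, Z=2334288.1818
→ Helmert 7p (PV): X=3132470.6033, Y=-5038072.2332, Z=2334484.4313

X=3132470.603 m, Y=-5038072.233 m, Z=2334484.431 m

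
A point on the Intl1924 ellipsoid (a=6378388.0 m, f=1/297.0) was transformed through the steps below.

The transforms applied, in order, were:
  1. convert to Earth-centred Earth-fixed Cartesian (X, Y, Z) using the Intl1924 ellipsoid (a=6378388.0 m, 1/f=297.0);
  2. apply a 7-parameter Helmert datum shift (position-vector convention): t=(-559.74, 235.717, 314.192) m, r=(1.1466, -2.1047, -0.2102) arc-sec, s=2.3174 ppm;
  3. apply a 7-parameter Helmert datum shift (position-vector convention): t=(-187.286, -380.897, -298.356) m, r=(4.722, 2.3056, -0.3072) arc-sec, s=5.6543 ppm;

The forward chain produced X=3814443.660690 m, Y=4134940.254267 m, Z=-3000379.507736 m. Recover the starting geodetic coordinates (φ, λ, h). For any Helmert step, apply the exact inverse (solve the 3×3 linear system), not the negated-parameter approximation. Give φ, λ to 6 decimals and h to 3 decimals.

φ=-28.232233°, λ=47.303696°, h=2618.482 m

start: X=3814443.6607, Y=4134940.2543, Z=-3000379.5077 m
→ Helmert⁻¹: X=3814636.7538, Y=4135234.7690, Z=-3000116.2165
→ Helmert⁻¹: X=3815152.8221, Y=4134976.6782, Z=-3000485.3705
→ geod (Bowring, a=6378388.000): φ=-28.23223300°, λ=47.30369600°, h=2618.4820 m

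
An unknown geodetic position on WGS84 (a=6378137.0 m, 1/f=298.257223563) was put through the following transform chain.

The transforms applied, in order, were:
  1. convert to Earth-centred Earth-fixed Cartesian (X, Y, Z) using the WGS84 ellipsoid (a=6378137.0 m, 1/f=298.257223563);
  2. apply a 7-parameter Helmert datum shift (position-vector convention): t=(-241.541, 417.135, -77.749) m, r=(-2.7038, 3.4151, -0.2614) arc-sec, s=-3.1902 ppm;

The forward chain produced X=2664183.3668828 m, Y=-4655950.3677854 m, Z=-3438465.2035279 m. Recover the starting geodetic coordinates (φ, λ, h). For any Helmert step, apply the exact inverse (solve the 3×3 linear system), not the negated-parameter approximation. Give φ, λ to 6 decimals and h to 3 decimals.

φ=-32.831800°, λ=-60.220494°, h=214.050 m

start: X=2664183.3669, Y=-4655950.3678, Z=-3438465.2035 m
→ Helmert⁻¹: X=2664496.2383, Y=-4656333.9088, Z=-3438415.3450
→ geod (Bowring, a=6378137.000): φ=-32.83180000°, λ=-60.22049400°, h=214.0500 m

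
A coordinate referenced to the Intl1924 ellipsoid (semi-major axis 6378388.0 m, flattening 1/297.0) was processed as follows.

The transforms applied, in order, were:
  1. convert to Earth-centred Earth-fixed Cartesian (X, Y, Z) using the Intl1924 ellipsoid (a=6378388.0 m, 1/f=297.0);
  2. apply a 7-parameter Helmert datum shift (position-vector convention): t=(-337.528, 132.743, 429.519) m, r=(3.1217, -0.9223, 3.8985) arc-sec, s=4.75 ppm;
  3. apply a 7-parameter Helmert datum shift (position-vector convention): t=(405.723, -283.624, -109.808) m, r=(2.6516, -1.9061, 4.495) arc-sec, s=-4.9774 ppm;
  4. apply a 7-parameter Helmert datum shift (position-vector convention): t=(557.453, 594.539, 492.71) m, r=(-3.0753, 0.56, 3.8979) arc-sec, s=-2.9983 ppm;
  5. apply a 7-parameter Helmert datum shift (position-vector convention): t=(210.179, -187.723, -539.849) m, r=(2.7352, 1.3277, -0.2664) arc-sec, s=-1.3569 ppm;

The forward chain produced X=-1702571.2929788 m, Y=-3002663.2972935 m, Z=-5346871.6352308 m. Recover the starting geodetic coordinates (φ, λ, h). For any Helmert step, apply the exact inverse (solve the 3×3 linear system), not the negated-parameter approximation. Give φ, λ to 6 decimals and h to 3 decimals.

φ=-57.325896°, λ=-119.566631°, h=1651.368 m

start: X=-1702571.2930, Y=-3002663.2973, Z=-5346871.6352 m
→ Helmert⁻¹: X=-1702745.4910, Y=-3002552.7429, Z=-5346310.1853
→ Helmert⁻¹: X=-1703350.2847, Y=-3003044.3781, Z=-5346868.3250
→ Helmert⁻¹: X=-1703879.3357, Y=-3002807.3025, Z=-5346730.7824
→ Helmert⁻¹: X=-1703614.3826, Y=-3002974.5076, Z=-5347081.8367
→ geod (Bowring, a=6378388.000): φ=-57.32589600°, λ=-119.56663100°, h=1651.3680 m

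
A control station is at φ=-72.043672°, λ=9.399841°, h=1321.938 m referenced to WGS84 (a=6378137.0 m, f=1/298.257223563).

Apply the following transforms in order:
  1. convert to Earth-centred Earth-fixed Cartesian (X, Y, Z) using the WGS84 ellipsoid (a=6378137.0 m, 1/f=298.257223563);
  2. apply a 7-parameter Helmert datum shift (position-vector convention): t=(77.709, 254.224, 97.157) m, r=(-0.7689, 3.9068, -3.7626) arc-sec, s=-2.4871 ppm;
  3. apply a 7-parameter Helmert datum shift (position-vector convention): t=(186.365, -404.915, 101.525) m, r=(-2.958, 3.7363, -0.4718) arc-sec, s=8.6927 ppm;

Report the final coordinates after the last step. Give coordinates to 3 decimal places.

X=1946289.672 m, Y=321893.003 m, Z=-6046364.738 m

start: φ=-72.043672°, λ=9.399841°, h=1321.938 m
→ ECEF (a=6378137.000, f=1/298.257223563): X=1946230.9553, Y=322190.8964, Z=-6046447.9578
→ Helmert 7p (PV): X=1946195.1774, Y=322386.2773, Z=-6046373.8266
→ Helmert 7p (PV): X=1946289.6720, Y=321893.0025, Z=-6046364.7381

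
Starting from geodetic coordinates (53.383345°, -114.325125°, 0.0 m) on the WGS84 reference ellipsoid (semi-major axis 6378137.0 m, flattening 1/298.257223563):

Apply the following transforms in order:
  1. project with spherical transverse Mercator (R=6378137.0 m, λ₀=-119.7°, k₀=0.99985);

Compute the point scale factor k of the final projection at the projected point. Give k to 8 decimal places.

start: φ=53.383345°, λ=-114.325125°, h=0.000 m
→ into tm (λ₀=-119.7°): φ=53.38334500°, λ−λ₀=5.37487500°
scale k = 1.00141423

1.00141423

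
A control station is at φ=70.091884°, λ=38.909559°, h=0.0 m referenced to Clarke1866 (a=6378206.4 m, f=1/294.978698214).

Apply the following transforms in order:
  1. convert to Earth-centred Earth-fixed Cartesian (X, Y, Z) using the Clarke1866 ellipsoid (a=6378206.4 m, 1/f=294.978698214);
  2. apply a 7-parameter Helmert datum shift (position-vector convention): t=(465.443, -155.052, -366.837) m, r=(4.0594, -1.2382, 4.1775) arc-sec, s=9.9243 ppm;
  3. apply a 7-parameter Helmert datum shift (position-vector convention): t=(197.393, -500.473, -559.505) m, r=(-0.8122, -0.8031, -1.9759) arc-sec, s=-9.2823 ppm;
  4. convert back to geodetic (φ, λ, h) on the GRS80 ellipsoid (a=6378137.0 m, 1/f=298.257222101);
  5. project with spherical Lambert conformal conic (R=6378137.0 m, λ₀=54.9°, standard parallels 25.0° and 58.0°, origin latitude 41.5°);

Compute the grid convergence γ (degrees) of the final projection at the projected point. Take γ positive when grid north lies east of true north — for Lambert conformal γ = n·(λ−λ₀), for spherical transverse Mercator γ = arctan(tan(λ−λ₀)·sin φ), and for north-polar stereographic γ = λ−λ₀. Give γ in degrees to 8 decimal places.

-10.76632147

start: φ=70.091884°, λ=38.909559°, h=0.000 m
→ ECEF (a=6378206.400, f=1/294.978698214): X=1695087.1922, Y=1368229.9314, Z=5974353.8298
→ Helmert 7p (PV): X=1695505.8824, Y=1368005.2097, Z=5974083.3875
→ Helmert 7p (PV): X=1695677.3817, Y=1367499.3203, Z=5973469.6440
→ geod (Bowring, a=6378137.000): φ=70.08781087°, λ=38.88485597°, h=-971.9857 m
→ into lcc (λ₀=54.9°): φ=70.08781087°, λ−λ₀=-16.01514403°
convergence γ = -10.76632147°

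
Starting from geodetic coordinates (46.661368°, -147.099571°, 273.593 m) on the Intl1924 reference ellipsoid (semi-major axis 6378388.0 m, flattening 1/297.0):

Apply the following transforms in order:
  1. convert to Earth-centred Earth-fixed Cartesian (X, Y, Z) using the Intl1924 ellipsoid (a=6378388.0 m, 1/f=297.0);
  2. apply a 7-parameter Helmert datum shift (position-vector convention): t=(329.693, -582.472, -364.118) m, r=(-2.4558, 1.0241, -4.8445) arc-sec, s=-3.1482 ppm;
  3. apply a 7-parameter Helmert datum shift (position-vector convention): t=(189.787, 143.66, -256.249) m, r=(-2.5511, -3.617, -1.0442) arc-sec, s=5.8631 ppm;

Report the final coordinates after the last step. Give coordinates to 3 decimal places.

start: φ=46.661368°, λ=-147.099571°, h=273.593 m
→ ECEF (a=6378388.000, f=1/297.0): X=-3682165.8737, Y=-2382139.0418, Z=4616293.6612
→ Helmert 7p (PV): X=-3681857.6174, Y=-2382572.5707, Z=4615961.6538
→ Helmert 7p (PV): X=-3681782.4238, Y=-2382367.1498, Z=4615697.3723

X=-3681782.424 m, Y=-2382367.150 m, Z=4615697.372 m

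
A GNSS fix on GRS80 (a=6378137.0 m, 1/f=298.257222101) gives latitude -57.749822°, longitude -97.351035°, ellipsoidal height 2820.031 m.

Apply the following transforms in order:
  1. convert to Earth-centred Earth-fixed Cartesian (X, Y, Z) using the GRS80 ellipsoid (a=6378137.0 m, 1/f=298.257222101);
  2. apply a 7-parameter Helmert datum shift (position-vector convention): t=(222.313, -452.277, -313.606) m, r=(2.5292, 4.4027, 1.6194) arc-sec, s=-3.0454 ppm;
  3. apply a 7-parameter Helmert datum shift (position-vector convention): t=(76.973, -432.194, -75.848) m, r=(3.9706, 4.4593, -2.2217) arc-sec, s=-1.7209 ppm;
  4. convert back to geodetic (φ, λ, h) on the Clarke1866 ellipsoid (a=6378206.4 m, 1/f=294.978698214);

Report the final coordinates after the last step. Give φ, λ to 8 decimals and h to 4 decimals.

φ=-57.74872214°, λ=-97.34852778°, h=3667.8289 m

start: φ=-57.749822°, λ=-97.351035°, h=2820.031 m
→ ECEF (a=6378137.000, f=1/298.257222101): X=-436707.9506, Y=-3385112.4199, Z=-5373305.6525
→ Helmert 7p (PV): X=-436572.4232, Y=-3385491.9297, Z=-5373635.0810
→ Helmert 7p (PV): X=-436647.3384, Y=-3385810.1529, Z=-5373757.4138
→ geod (Bowring, a=6378206.400): φ=-57.74872214°, λ=-97.34852778°, h=3667.8289 m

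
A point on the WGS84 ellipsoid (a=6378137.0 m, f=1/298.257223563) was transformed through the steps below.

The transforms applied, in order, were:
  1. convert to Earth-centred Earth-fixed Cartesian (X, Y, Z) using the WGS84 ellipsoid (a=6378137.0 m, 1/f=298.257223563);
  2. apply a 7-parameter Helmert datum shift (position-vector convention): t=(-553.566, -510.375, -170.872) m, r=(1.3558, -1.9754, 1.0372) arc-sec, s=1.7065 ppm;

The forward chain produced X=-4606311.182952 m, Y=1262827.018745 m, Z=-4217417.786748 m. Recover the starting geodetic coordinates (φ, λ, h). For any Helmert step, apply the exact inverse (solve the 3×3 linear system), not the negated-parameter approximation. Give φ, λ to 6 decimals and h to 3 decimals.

φ=-41.635999°, λ=164.661457°, h=2605.043 m

start: X=-4606311.1830, Y=1262827.0187, Z=-4217417.7867 m
→ Helmert⁻¹: X=-4605783.7928, Y=1263330.6779, Z=-4217203.9124
→ geod (Bowring, a=6378137.000): φ=-41.63599900°, λ=164.66145700°, h=2605.0430 m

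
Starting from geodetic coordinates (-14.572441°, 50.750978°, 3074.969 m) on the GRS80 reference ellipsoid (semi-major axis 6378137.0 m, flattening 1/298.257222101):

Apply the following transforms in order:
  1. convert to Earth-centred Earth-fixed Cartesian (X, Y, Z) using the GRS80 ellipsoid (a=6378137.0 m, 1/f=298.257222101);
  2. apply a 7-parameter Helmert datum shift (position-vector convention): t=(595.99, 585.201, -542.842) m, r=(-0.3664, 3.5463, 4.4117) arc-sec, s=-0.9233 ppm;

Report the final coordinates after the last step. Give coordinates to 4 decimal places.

X=3908752.8466 m, Y=4784336.4878 m, Z=-1595749.6285 m

start: φ=-14.572441°, λ=50.750978°, h=3074.969 m
→ ECEF (a=6378137.000, f=1/298.257222101): X=3908290.2057, Y=4783674.9446, Z=-1595132.5668
→ Helmert 7p (PV): X=3908752.8466, Y=4784336.4878, Z=-1595749.6285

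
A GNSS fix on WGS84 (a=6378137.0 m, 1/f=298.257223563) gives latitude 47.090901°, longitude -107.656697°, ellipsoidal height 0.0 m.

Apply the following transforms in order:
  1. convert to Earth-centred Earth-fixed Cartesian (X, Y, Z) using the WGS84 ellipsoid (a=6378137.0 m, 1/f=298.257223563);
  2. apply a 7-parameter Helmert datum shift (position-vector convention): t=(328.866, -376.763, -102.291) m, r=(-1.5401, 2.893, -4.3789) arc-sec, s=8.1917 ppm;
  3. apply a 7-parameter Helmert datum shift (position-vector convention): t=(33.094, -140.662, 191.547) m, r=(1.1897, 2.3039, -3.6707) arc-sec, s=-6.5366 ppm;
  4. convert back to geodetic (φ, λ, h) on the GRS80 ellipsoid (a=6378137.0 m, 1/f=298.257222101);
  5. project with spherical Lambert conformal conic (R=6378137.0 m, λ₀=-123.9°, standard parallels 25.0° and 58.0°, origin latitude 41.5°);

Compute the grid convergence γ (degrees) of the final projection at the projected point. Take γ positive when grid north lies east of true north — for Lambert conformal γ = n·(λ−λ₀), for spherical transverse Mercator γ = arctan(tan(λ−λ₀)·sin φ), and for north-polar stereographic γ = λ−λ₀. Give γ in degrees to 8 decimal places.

start: φ=47.090901°, λ=-107.656697°, h=0.000 m
→ ECEF (a=6378137.000, f=1/298.257223563): X=-1319499.8312, Y=-4145353.5431, Z=4648650.9402
→ Helmert 7p (PV): X=-1319204.5777, Y=-4145701.5411, Z=4648636.1886
→ Helmert 7p (PV): X=-1319184.7141, Y=-4145818.4401, Z=4648788.1727
→ geod (Bowring, a=6378137.000): φ=47.08945249°, λ=-107.65088554°, h=337.0657 m
→ into lcc (λ₀=-123.9°): φ=47.08945249°, λ−λ₀=16.24911446°
convergence γ = 10.92361015°

10.92361015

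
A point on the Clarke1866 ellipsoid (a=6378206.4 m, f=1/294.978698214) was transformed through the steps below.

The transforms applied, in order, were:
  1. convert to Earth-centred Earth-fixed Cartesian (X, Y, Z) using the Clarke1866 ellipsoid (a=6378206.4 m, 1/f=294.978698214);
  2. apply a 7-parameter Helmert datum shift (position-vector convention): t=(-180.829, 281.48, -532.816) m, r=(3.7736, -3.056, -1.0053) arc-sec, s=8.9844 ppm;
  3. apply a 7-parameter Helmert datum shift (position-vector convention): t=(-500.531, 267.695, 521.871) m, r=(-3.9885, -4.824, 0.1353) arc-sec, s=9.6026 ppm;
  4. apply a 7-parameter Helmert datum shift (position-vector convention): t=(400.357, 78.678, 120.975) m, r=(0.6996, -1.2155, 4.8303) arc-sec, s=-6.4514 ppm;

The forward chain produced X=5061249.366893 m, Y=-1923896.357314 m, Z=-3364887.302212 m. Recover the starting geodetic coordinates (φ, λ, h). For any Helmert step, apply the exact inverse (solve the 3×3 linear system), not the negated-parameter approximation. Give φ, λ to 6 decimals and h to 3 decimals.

start: X=5061249.3669, Y=-1923896.3573, Z=-3364887.3022 m
→ Helmert⁻¹: X=5060816.7708, Y=-1924117.3751, Z=-3365053.2832
→ Helmert⁻¹: X=5061188.7232, Y=-1924304.8293, Z=-3365698.4142
→ Helmert⁻¹: X=5061283.6014, Y=-1924605.9160, Z=-3365175.1414
→ geod (Bowring, a=6378206.400): φ=-32.03436100°, λ=-20.81982900°, h=3191.4010 m

φ=-32.034361°, λ=-20.819829°, h=3191.401 m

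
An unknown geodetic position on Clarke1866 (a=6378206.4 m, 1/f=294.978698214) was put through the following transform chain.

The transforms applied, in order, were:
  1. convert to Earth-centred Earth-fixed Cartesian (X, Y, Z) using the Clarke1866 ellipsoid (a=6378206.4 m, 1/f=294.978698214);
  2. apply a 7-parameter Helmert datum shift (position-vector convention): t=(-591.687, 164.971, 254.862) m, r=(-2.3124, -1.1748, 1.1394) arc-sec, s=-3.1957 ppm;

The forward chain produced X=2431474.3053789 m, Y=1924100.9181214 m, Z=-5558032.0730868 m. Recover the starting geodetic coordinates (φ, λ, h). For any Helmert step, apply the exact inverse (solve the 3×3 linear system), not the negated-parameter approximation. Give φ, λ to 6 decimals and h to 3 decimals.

φ=-61.007304°, λ=38.347435°, h=3151.062 m

start: X=2431474.3054, Y=1924100.9181, Z=-5558032.0731 m
→ Helmert⁻¹: X=2432052.7348, Y=1923990.9740, Z=-5558296.9802
→ geod (Bowring, a=6378206.400): φ=-61.00730400°, λ=38.34743500°, h=3151.0620 m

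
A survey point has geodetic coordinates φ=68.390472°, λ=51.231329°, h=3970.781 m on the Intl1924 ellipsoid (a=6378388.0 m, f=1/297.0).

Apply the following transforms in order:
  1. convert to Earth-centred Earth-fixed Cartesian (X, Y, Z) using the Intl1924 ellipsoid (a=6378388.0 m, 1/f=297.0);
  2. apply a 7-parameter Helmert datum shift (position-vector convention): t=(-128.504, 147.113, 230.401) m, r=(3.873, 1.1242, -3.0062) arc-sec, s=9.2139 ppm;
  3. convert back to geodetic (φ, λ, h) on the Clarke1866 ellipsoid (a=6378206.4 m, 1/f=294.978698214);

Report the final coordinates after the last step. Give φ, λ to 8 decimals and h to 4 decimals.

start: φ=68.390472°, λ=51.231329°, h=3970.781 m
→ ECEF (a=6378388.000, f=1/297.0): X=1476116.3406, Y=1837975.5537, Z=5911098.9404
→ Helmert 7p (PV): X=1476060.4425, Y=1838007.0951, Z=5911410.2721
→ geod (Bowring, a=6378206.400): φ=68.39248712°, λ=51.23286833°, h=4564.6130 m

φ=68.39248712°, λ=51.23286833°, h=4564.6130 m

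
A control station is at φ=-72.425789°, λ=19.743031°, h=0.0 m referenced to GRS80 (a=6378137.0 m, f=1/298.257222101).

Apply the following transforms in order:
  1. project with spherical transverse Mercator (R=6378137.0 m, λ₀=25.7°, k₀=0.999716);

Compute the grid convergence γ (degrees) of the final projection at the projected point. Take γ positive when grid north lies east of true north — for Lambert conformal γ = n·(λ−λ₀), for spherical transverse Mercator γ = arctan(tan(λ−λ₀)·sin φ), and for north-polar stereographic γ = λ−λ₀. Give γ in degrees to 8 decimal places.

start: φ=-72.425789°, λ=19.743031°, h=0.000 m
→ into tm (λ₀=25.7°): φ=-72.42578900°, λ−λ₀=-5.95696900°
convergence γ = 5.68079998°

5.68079998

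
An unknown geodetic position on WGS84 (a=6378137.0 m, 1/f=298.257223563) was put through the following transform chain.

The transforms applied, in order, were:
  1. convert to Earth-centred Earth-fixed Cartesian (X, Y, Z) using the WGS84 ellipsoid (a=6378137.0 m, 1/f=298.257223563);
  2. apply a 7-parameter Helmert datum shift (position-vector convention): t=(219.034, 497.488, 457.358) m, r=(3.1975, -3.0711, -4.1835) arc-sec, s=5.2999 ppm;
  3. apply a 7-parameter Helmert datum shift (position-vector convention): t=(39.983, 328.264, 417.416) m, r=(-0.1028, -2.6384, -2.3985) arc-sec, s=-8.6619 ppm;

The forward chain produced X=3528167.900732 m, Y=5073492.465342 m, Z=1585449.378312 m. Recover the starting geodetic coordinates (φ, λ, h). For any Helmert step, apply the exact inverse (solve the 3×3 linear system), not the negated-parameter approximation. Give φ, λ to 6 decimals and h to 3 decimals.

φ=14.474851°, λ=55.184003°, h=2000.311 m

start: X=3528167.9007, Y=5073492.4653, Z=1585449.3783 m
→ Helmert⁻¹: X=3528119.7595, Y=5073248.3809, Z=1585003.0909
→ Helmert⁻¹: X=3527802.7307, Y=5072820.1208, Z=1584406.1708
→ geod (Bowring, a=6378137.000): φ=14.47485100°, λ=55.18400300°, h=2000.3110 m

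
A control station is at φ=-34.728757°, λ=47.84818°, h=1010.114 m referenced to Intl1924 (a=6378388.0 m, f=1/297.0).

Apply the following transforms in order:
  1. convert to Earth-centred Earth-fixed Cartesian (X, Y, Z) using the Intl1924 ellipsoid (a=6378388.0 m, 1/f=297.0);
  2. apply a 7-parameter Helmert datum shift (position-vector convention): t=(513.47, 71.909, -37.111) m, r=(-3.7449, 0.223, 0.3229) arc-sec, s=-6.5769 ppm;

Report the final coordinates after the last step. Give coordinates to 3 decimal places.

start: φ=-34.728757°, λ=47.848180°, h=1010.114 m
→ ECEF (a=6378388.000, f=1/297.0): X=3522381.4900, Y=3891216.1682, Z=-3613808.2526
→ Helmert 7p (PV): X=3522861.7952, Y=3891202.3881, Z=-3613896.0517

X=3522861.795 m, Y=3891202.388 m, Z=-3613896.052 m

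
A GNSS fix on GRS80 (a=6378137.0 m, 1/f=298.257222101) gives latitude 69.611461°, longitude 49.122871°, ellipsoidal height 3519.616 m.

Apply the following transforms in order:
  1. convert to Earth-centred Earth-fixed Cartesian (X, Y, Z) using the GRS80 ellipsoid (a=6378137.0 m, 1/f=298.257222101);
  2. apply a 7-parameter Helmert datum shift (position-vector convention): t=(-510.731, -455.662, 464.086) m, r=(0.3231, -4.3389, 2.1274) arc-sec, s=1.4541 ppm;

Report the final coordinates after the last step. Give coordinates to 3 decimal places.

X=1458639.370 m, Y=1685563.258 m, Z=5959882.280 m

start: φ=69.611461°, λ=49.122871°, h=3519.616 m
→ ECEF (a=6378137.000, f=1/298.257222101): X=1459290.7278, Y=1686010.7518, Z=5959376.1907
→ Helmert 7p (PV): X=1458639.3702, Y=1685563.2575, Z=5959882.2803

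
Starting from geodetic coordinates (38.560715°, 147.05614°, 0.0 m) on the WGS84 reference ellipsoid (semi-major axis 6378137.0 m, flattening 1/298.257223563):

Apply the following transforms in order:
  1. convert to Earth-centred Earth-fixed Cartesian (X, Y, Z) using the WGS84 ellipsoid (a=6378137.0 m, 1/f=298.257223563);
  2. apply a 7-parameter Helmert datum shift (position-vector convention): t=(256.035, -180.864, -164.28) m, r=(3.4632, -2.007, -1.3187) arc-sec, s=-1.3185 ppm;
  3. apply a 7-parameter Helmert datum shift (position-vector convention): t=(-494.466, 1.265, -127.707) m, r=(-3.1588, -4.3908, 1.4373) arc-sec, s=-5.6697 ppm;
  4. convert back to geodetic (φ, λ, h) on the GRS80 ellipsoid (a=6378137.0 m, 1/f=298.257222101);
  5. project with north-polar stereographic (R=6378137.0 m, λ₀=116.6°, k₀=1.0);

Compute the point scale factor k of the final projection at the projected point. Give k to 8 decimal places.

start: φ=38.560715°, λ=147.056140°, h=0.000 m
→ ECEF (a=6378137.000, f=1/298.257223563): X=-4190875.5612, Y=2715752.0194, Z=3954301.7631
→ Helmert 7p (PV): X=-4190635.1142, Y=2715527.9750, Z=3954137.0889
→ Helmert 7p (PV): X=-4191208.9149, Y=2715545.1971, Z=3953856.1706
→ geod (Bowring, a=6378137.000): φ=38.55663670°, λ=147.06021113°, h=-146.9283 m
→ into stereo (λ₀=116.6°): φ=38.55663670°, λ−λ₀=30.46021113°
scale k = 1.23206731

1.23206731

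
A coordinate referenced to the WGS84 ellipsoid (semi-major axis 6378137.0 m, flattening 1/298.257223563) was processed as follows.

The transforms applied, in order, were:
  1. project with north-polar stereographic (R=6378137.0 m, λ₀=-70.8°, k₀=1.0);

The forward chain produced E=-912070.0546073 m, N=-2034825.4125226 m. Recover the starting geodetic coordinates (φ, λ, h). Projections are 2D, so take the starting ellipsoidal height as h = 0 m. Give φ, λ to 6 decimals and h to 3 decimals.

start: E=-912070.0546, N=-2034825.4125 m
→ stereo⁻¹: φ=70.16897900°, λ=-94.94336000°

φ=70.168979°, λ=-94.943360°, h=0.000 m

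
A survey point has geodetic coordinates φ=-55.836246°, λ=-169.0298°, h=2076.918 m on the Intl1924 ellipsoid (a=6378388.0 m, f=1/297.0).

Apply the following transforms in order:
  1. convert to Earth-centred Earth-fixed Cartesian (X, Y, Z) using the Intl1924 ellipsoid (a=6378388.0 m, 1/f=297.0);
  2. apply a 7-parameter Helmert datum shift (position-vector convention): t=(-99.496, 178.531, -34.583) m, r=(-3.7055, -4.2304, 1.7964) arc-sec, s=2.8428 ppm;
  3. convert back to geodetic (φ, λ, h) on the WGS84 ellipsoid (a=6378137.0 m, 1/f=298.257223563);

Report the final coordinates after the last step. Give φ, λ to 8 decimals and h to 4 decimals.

φ=-55.83613871°, λ=-169.03059312°, h=2348.2483 m

start: φ=-55.836246°, λ=-169.029800°, h=2076.918 m
→ ECEF (a=6378388.000, f=1/297.0): X=-3525659.6654, Y=-683415.9988, Z=-5256051.9637
→ Helmert 7p (PV): X=-3525655.4325, Y=-683364.5404, Z=-5256161.5211
→ geod (Bowring, a=6378137.000): φ=-55.83613871°, λ=-169.03059312°, h=2348.2483 m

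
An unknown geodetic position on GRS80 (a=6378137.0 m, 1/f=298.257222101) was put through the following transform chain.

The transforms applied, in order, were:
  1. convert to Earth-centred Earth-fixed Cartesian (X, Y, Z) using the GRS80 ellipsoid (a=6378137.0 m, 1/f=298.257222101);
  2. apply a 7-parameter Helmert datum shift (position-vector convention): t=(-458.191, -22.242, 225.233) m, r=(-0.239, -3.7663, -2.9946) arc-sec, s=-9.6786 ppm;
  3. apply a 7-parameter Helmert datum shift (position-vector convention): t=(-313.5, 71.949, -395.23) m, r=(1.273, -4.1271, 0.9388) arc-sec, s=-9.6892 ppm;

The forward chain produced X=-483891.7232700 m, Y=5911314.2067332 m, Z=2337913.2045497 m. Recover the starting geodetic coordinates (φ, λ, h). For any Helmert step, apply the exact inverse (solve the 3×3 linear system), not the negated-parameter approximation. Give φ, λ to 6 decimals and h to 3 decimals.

start: X=-483891.7233, Y=5911314.2067, Z=2337913.2045 m
→ Helmert⁻¹: X=-483509.2173, Y=5911316.1654, Z=2338304.2828
→ Helmert⁻¹: X=-483098.8315, Y=5911385.8985, Z=2338117.3500
→ geod (Bowring, a=6378137.000): φ=21.64665900°, λ=94.67202600°, h=68.3510 m

φ=21.646659°, λ=94.672026°, h=68.351 m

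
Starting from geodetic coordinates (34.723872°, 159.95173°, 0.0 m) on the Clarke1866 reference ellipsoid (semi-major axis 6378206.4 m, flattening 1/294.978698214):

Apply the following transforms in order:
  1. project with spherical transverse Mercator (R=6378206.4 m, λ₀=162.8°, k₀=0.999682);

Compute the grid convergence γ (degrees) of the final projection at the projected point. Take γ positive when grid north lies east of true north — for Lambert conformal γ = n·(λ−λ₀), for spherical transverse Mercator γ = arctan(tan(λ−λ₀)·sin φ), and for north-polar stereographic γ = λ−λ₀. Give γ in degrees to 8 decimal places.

-1.62334059

start: φ=34.723872°, λ=159.951730°, h=0.000 m
→ into tm (λ₀=162.8°): φ=34.72387200°, λ−λ₀=-2.84827000°
convergence γ = -1.62334059°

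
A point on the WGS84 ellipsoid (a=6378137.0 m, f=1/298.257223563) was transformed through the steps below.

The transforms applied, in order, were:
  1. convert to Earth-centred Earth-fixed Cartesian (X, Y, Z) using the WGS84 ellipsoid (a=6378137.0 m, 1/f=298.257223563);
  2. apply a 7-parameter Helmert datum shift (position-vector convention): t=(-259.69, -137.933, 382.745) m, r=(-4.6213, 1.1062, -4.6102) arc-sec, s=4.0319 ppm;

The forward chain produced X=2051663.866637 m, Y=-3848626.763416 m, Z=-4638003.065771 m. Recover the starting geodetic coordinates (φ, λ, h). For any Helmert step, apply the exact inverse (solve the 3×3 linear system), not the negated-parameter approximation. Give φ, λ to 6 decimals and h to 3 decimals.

start: X=2051663.8666, Y=-3848626.7634, Z=-4638003.0658 m
→ Helmert⁻¹: X=2052026.1729, Y=-3848323.5263, Z=-4638442.3248
→ geod (Bowring, a=6378137.000): φ=-46.95625500°, λ=-61.93230100°, h=-6.0840 m

φ=-46.956255°, λ=-61.932301°, h=-6.084 m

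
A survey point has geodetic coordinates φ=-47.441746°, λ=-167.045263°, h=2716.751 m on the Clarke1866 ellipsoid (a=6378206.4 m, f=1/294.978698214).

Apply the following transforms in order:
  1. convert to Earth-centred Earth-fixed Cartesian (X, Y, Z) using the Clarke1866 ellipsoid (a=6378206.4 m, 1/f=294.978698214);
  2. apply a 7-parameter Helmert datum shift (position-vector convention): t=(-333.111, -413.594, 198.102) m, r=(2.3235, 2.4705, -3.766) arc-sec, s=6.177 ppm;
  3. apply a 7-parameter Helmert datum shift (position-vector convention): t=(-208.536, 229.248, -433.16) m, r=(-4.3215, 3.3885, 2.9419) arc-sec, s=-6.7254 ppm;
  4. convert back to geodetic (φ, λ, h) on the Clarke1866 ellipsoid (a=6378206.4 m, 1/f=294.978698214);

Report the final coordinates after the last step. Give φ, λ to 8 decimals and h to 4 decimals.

φ=-47.43769685°, λ=-167.04453002°, h=3270.7209 m

start: φ=-47.441746°, λ=-167.045263°, h=2716.751 m
→ ECEF (a=6378206.400, f=1/294.978698214): X=-4213566.2822, Y=-969272.9775, Z=-4676916.6811
→ Helmert 7p (PV): X=-4213999.1348, Y=-969562.9425, Z=-4676707.9195
→ Helmert 7p (PV): X=-4214242.3295, Y=-969485.2586, Z=-4677020.0866
→ geod (Bowring, a=6378206.400): φ=-47.43769685°, λ=-167.04453002°, h=3270.7209 m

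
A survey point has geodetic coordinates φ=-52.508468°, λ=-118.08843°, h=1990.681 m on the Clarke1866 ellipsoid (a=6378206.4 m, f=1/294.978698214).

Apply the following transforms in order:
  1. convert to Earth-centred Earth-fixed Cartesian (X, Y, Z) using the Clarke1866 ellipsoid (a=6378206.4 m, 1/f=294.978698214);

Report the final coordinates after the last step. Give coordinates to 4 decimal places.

start: φ=-52.508468°, λ=-118.088430°, h=1990.681 m
→ ECEF (a=6378206.400, f=1/294.978698214): X=-1832281.2506, Y=-3433226.2599, Z=-5038814.0441

X=-1832281.2506 m, Y=-3433226.2599 m, Z=-5038814.0441 m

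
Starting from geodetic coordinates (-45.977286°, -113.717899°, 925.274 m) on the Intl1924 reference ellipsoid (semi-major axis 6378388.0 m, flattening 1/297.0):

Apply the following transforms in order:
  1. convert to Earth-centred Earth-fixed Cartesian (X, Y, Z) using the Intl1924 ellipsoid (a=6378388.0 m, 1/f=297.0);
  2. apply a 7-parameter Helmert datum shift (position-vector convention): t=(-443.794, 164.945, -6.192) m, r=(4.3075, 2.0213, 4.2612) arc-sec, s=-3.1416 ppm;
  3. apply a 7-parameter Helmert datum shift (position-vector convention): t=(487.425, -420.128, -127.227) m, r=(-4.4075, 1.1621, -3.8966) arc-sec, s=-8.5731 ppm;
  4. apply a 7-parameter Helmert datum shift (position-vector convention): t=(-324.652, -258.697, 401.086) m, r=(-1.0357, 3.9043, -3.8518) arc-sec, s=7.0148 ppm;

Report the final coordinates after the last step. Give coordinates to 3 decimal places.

X=-1786812.985 m, Y=-4066376.799 m, Z=-4563868.937 m

start: φ=-45.977286°, λ=-113.717899°, h=925.274 m
→ ECEF (a=6378388.000, f=1/297.0): X=-1786314.7853, Y=-4065887.1010, Z=-4564241.8224
→ Helmert 7p (PV): X=-1786713.6983, Y=-4065650.9694, Z=-4564301.0795
→ Helmert 7p (PV): X=-1786313.4754, Y=-4066100.0191, Z=-4564292.2352
→ Helmert 7p (PV): X=-1786812.9853, Y=-4066376.7995, Z=-4563868.9373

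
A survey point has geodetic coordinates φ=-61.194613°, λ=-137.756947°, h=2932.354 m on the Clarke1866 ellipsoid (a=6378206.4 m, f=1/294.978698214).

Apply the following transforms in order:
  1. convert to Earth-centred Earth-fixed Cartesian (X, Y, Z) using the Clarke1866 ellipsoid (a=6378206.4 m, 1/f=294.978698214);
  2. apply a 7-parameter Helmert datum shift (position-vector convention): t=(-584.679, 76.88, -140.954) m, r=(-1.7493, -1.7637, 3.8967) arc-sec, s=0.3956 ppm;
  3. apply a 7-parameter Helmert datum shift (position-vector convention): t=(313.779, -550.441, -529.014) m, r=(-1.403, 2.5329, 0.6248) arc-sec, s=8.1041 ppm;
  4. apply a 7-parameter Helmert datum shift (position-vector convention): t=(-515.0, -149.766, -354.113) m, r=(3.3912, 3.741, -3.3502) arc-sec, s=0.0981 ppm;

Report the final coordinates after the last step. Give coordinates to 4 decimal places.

X=-2283022.5913 m, Y=-2073062.7989 m, Z=-5569221.7440 m

start: φ=-61.194613°, λ=-137.756947°, h=2932.354 m
→ ECEF (a=6378206.400, f=1/294.978698214): X=-2282107.0554, Y=-2072415.1560, Z=-5568197.2889
→ Helmert 7p (PV): X=-2282605.8739, Y=-2072429.4319, Z=-5568342.3834
→ Helmert 7p (PV): X=-2282372.6946, Y=-2073041.4582, Z=-5568874.3969
→ Helmert 7p (PV): X=-2283022.5913, Y=-2073062.7989, Z=-5569221.7440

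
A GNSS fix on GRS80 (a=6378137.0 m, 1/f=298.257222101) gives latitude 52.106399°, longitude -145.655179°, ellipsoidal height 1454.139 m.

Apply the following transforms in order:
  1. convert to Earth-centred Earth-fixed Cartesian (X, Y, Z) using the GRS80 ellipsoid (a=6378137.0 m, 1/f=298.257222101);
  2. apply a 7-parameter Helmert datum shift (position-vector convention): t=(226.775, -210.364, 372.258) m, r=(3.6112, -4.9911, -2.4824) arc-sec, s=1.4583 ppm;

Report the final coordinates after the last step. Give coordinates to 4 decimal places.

X=-3241883.5194 m, Y=-2215494.0928 m, Z=5011493.2710 m

start: φ=52.106399°, λ=-145.655179°, h=1454.139 m
→ ECEF (a=6378137.000, f=1/298.257222101): X=-3241957.6467, Y=-2215231.7807, Z=5011230.9360
→ Helmert 7p (PV): X=-3241883.5194, Y=-2215494.0928, Z=5011493.2710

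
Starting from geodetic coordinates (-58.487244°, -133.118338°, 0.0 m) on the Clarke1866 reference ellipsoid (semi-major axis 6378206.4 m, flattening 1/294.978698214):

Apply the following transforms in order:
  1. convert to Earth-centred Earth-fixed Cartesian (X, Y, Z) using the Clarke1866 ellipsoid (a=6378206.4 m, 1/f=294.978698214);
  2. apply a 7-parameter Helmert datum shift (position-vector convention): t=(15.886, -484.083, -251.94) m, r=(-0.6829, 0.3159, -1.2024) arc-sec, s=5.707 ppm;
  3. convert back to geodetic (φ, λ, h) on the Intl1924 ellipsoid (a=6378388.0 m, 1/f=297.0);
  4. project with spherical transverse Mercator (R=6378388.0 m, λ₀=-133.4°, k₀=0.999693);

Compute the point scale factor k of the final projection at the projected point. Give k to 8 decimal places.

0.99969643

start: φ=-58.487244°, λ=-133.118338°, h=0.000 m
→ ECEF (a=6378206.400, f=1/294.978698214): X=-2284312.5935, Y=-2439504.1903, Z=-5414101.3862
→ Helmert 7p (PV): X=-2284332.2569, Y=-2440006.8043, Z=-5414372.6492
→ geod (Bowring, a=6378388.000): φ=-58.48443177°, λ=-133.11269508°, h=142.0528 m
→ into tm (λ₀=-133.4°): φ=-58.48443177°, λ−λ₀=0.28730492°
scale k = 0.99969643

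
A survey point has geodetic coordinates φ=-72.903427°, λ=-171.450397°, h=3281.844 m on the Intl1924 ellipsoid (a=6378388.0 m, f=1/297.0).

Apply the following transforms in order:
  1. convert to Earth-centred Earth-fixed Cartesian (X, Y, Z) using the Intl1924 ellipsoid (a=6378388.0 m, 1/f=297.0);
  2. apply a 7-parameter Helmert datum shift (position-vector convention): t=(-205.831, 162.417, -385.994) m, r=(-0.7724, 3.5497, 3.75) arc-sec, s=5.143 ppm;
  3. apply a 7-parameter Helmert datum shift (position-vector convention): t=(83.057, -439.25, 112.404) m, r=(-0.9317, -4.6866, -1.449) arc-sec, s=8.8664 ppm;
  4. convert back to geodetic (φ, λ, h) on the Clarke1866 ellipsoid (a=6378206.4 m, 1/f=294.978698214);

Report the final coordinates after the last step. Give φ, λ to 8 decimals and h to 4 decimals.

start: φ=-72.903427°, λ=-171.450397°, h=3281.844 m
→ ECEF (a=6378388.000, f=1/297.0): X=-1860975.9025, Y=-279772.0241, Z=-6077364.3555
→ Helmert 7p (PV): X=-1861290.8066, Y=-279667.6376, Z=-6077748.5312
→ Helmert 7p (PV): X=-1861088.1218, Y=-280123.7452, Z=-6077731.0430
→ geod (Bowring, a=6378206.400): φ=-72.90373428°, λ=-171.44031634°, h=3995.7738 m

φ=-72.90373428°, λ=-171.44031634°, h=3995.7738 m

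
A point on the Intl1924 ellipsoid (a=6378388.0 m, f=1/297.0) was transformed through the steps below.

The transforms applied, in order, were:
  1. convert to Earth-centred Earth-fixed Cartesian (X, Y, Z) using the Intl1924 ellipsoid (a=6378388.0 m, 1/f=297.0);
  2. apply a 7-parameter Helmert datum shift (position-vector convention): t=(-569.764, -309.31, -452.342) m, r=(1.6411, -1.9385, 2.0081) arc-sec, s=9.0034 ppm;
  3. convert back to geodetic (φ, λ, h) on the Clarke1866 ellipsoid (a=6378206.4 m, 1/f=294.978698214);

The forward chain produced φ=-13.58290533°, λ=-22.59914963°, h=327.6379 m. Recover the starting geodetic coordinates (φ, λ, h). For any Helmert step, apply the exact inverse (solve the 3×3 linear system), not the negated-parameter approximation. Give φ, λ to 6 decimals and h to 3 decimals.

start: φ=-13.582905°, λ=-22.599150°, h=327.638 m
→ ECEF (a=6378206.400, f=1/294.978698214): X=5725130.7228, Y=-2383042.2143, Z=-1488150.9627
→ Helmert⁻¹: X=5725611.7571, Y=-2382779.0304, Z=-1487720.0783
→ geod (Bowring, a=6378388.000): φ=-13.57778900°, λ=-22.59519700°, h=370.1960 m

φ=-13.577789°, λ=-22.595197°, h=370.196 m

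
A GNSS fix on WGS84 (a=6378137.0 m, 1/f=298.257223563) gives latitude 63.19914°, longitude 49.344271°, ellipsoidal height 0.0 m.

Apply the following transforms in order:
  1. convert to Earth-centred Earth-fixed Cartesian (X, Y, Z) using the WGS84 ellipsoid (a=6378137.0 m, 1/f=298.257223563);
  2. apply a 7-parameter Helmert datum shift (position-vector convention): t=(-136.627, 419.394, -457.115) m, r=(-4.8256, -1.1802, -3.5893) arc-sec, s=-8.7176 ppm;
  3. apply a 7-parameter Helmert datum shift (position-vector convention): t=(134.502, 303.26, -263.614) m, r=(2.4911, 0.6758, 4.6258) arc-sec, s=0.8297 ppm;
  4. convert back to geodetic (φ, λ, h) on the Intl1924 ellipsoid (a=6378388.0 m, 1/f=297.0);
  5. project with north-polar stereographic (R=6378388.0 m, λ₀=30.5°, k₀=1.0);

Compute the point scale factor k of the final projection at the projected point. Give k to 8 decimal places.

start: φ=63.199140°, λ=49.344271°, h=0.000 m
→ ECEF (a=6378137.000, f=1/298.257223563): X=1878664.7210, Y=2187565.9626, Z=5670020.8655
→ Helmert 7p (PV): X=1878517.3406, Y=2188066.2450, Z=5669473.8927
→ Helmert 7p (PV): X=1878622.9058, Y=2188344.9777, Z=5669235.2536
→ geod (Bowring, a=6378388.000): φ=63.19210808°, λ=49.35498397°, h=-625.2182 m
→ into stereo (λ₀=30.5°): φ=63.19210808°, λ−λ₀=18.85498397°
scale k = 1.05678993

1.05678993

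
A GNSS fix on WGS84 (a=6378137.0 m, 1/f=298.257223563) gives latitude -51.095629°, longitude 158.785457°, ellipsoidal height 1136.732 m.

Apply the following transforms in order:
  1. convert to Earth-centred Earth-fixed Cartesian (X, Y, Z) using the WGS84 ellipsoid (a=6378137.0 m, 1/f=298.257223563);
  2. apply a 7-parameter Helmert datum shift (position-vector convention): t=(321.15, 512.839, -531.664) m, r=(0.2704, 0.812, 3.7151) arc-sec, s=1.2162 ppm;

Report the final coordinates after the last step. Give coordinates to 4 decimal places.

X=-3742147.4528 m, Y=1453135.0546 m, Z=-4941638.4719 m

start: φ=-51.095629°, λ=158.785457°, h=1136.732 m
→ ECEF (a=6378137.000, f=1/298.257223563): X=-3742418.4349, Y=1452681.3773, Z=-4941117.4357
→ Helmert 7p (PV): X=-3742147.4528, Y=1453135.0546, Z=-4941638.4719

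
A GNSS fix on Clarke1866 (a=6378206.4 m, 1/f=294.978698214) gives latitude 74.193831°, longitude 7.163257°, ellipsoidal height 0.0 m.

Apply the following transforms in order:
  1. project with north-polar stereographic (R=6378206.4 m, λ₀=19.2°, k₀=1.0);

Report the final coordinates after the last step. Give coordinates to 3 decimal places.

E=-369280.412 m, N=-1731865.863 m

start: φ=74.193831°, λ=7.163257°, h=0.000 m
→ stereo (R=6378206.4, λ₀=19.2°): E=-369280.4116, N=-1731865.8628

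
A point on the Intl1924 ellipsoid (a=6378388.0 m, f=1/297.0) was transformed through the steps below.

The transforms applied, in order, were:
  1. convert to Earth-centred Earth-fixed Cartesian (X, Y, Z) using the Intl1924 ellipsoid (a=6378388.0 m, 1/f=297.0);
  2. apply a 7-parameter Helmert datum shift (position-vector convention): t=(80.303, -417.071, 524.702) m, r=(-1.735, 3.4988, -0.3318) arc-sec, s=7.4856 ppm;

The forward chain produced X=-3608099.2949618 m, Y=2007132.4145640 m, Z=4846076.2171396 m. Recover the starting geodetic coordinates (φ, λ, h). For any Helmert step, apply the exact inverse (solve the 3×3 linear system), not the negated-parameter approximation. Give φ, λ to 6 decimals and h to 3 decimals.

φ=49.754552°, λ=150.910083°, h=238.715 m

start: X=-3608099.2950, Y=2007132.4146, Z=4846076.2171 m
→ Helmert⁻¹: X=-3608238.0101, Y=2007487.8959, Z=4845470.9243
→ geod (Bowring, a=6378388.000): φ=49.75455200°, λ=150.91008300°, h=238.7150 m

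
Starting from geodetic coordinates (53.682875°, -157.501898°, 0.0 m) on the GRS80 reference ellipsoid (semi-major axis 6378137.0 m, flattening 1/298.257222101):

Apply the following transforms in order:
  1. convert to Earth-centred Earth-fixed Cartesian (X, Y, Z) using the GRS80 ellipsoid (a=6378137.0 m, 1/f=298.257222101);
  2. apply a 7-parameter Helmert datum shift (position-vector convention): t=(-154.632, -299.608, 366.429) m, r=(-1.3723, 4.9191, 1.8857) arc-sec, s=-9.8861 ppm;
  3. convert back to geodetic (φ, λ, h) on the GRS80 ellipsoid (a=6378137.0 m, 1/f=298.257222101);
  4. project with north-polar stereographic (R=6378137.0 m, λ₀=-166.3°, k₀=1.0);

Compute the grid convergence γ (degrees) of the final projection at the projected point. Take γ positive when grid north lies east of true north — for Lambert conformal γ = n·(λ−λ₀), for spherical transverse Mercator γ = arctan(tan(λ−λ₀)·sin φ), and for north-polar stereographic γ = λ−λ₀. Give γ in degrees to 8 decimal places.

8.80215020

start: φ=53.682875°, λ=-157.501898°, h=0.000 m
→ ECEF (a=6378137.000, f=1/298.257222101): X=-3497590.8496, Y=-1448613.8261, Z=5115918.0555
→ Helmert 7p (PV): X=-3497575.6552, Y=-1448897.0517, Z=5116326.9571
→ geod (Bowring, a=6378137.000): φ=53.68436775°, λ=-157.49784980°, h=385.3534 m
→ into stereo (λ₀=-166.3°): φ=53.68436775°, λ−λ₀=8.80215020°
convergence γ = 8.80215020°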